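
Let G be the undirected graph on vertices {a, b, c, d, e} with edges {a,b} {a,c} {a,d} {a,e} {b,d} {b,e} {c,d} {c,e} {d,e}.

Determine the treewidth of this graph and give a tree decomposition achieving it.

Each bag holds 4 vertices, so the decomposition has width 3, which upper-bounds the treewidth. For the lower bound, the 4 vertices {a, c, d, e} are pairwise adjacent, and any tree decomposition puts a clique entirely inside one bag — forcing width ≥ 3. Hence tw(G) = 3 exactly.

Treewidth 3.
One such decomposition:
Bags: B1 = {a, c, d, e}  B2 = {a, b, d, e}
Tree: B1–B2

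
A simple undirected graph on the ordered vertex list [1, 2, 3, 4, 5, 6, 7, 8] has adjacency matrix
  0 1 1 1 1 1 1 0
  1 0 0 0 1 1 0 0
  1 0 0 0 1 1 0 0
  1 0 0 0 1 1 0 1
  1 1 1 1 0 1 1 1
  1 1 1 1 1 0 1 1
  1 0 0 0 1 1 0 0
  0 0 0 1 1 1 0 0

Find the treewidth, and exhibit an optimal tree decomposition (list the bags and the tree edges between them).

Each bag holds 4 vertices, so the decomposition has width 3, which upper-bounds the treewidth. Conversely, {4, 5, 6, 8} is a clique of size 4, and the vertices of any clique must share a bag in every tree decomposition; so some bag has ≥ 4 vertices and tw(G) ≥ 3. The upper and lower bounds meet at 3, so that is the treewidth.

Treewidth 3.
One such decomposition:
Bags: B1 = {1, 4, 5, 6}  B2 = {4, 5, 6, 8}  B3 = {1, 5, 6, 7}  B4 = {1, 2, 5, 6}  B5 = {1, 3, 5, 6}
Tree: B1–B2, B1–B3, B1–B4, B3–B5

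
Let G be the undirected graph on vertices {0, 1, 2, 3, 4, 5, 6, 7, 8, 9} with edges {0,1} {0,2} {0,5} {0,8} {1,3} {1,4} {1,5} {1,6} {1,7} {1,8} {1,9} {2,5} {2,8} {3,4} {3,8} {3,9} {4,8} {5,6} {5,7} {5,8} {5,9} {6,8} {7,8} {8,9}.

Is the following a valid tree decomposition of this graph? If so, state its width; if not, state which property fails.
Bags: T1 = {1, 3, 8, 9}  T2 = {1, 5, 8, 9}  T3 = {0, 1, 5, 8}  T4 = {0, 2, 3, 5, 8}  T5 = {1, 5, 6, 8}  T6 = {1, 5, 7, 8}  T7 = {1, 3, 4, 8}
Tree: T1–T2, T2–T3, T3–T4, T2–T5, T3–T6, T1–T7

A tree decomposition must satisfy three properties: every vertex lies in some bag; for every edge, both endpoints lie together in some bag; and for every vertex, the bags containing it form a connected subtree. Here bags containing vertex 3 are not connected in the tree, so the decomposition is invalid.

No — bags containing vertex 3 are not connected in the tree.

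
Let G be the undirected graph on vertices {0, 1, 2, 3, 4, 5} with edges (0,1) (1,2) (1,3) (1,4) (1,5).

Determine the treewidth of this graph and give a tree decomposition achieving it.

Treewidth 1.
One optimal decomposition is:
Bags: B1 = {1, 4}  B2 = {1, 2}  B3 = {0, 1}  B4 = {1, 5}  B5 = {1, 3}
Tree: B1–B2, B1–B3, B2–B4, B2–B5

Every bag has size at most 2, so the width is 2 − 1 = 1 and tw(G) ≤ 1. Any graph with an edge has treewidth ≥ 1, and G has the edge 1–4. Therefore the treewidth is 1.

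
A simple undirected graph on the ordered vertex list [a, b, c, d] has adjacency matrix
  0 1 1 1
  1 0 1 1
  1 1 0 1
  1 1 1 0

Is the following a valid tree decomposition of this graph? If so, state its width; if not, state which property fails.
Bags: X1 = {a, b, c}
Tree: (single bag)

A tree decomposition must satisfy three properties: every vertex lies in some bag; for every edge, both endpoints lie together in some bag; and for every vertex, the bags containing it form a connected subtree. Here vertex d appears in no bag, so the decomposition is invalid.

No — vertex d appears in no bag.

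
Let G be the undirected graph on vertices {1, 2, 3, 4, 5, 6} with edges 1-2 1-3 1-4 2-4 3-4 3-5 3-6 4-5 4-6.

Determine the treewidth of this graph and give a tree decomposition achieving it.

Each bag holds 3 vertices, so the decomposition has width 2, which upper-bounds the treewidth. For the lower bound, the 3 vertices {1, 2, 4} are pairwise adjacent, and any tree decomposition puts a clique entirely inside one bag — forcing width ≥ 2. Therefore the treewidth is 2.

Treewidth 2.
Bags: B1 = {1, 2, 4}  B2 = {1, 3, 4}  B3 = {3, 4, 5}  B4 = {3, 4, 6}
Tree: B1–B2, B2–B3, B2–B4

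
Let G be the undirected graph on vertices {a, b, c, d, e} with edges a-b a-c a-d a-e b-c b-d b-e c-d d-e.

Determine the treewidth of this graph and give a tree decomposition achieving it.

Treewidth 3.
Bags: B1 = {a, b, d, e}  B2 = {a, b, c, d}
Tree: B1–B2

The largest bag has 4 vertices, giving width 3; this decomposition certifies tw(G) ≤ 3. For the lower bound, the 4 vertices {a, b, d, e} are pairwise adjacent, and any tree decomposition puts a clique entirely inside one bag — forcing width ≥ 3. Hence tw(G) = 3 exactly.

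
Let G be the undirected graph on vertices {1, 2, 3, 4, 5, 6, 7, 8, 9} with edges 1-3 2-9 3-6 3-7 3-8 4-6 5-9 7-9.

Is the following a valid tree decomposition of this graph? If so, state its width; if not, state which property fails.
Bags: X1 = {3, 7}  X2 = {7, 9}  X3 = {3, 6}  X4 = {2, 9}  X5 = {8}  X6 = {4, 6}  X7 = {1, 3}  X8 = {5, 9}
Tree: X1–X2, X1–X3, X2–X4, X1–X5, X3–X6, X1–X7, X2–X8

No — edge (3,8) lies in no bag.

A tree decomposition must satisfy three properties: every vertex lies in some bag; for every edge, both endpoints lie together in some bag; and for every vertex, the bags containing it form a connected subtree. Here edge (3,8) lies in no bag, so the decomposition is invalid.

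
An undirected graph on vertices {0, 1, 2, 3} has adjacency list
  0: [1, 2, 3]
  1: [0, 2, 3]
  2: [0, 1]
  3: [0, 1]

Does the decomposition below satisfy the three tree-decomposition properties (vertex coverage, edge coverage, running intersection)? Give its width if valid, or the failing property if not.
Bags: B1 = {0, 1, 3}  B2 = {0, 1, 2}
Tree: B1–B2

Every vertex of G appears in some bag (union = {0, 1, 2, 3}); every edge is covered by a bag; and for each vertex v the set of bags containing v is connected in the bag tree. The decomposition is therefore valid. The largest bag has 3 vertices, so the width is 2.

Yes; width 2.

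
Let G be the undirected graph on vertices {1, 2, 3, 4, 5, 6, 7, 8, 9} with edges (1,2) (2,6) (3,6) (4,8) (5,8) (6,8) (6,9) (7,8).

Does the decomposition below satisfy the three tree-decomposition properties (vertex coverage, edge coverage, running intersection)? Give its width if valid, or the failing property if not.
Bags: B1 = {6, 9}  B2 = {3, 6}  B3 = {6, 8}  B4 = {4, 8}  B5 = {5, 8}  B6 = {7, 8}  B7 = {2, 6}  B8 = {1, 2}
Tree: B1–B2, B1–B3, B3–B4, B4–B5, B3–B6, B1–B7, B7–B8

Yes; width 1.

Checking the three conditions: (i) the bags cover all of {1, 2, 3, 4, 5, 6, 7, 8, 9}; (ii) for each edge, some bag contains both endpoints; (iii) the bags containing any fixed vertex form a subtree. All hold, so the decomposition is valid with width 2 − 1 = 1.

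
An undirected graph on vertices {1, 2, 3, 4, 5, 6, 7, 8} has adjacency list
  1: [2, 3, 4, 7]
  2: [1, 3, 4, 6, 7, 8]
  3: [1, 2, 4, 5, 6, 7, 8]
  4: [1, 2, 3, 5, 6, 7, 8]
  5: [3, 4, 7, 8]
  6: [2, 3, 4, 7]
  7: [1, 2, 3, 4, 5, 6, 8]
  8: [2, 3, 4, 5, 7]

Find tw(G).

4

A width-4 tree decomposition is:
Bags: B1 = {2, 3, 4, 7, 8}  B2 = {3, 4, 5, 7, 8}  B3 = {1, 2, 3, 4, 7}  B4 = {2, 3, 4, 6, 7}
Tree: B1–B2, B1–B3, B1–B4
Every bag has size at most 5, so the width is 5 − 1 = 4 and tw(G) ≤ 4. Conversely, {2, 3, 4, 7, 8} is a clique of size 5, and the vertices of any clique must share a bag in every tree decomposition; so some bag has ≥ 5 vertices and tw(G) ≥ 4. Therefore the treewidth is 4.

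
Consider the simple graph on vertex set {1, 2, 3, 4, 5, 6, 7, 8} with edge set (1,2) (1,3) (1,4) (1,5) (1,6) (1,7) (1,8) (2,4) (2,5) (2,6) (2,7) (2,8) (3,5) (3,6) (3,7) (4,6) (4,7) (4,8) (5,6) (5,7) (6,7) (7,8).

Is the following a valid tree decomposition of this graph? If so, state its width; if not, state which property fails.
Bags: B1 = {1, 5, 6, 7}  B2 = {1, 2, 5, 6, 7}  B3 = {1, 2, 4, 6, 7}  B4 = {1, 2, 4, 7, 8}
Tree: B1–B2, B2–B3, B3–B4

No — vertex 3 appears in no bag.

A tree decomposition must satisfy three properties: every vertex lies in some bag; for every edge, both endpoints lie together in some bag; and for every vertex, the bags containing it form a connected subtree. Here vertex 3 appears in no bag, so the decomposition is invalid.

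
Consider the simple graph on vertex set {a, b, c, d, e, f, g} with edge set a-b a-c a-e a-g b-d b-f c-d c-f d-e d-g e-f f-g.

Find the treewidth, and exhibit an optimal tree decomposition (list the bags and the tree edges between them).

Treewidth 3.
One optimal decomposition is:
Bags: B1 = {a, d, e, f}  B2 = {a, b, d, f}  B3 = {a, d, f, g}  B4 = {a, c, d, f}
Tree: B1–B2, B2–B3, B3–B4

The largest bag has 4 vertices, giving width 3; this decomposition certifies tw(G) ≤ 3. For the lower bound: the 4 vertex sets {a,e}, {b,f}, {d}, {g} are disjoint, each induces a connected subgraph, and every pair is joined by at least one edge of G. Contracting each set to a single vertex therefore yields K_{4} as a minor, and since treewidth is minor-monotone, tw(G) ≥ tw(K_{4}) = 3. Combining the bounds, tw(G) = 3.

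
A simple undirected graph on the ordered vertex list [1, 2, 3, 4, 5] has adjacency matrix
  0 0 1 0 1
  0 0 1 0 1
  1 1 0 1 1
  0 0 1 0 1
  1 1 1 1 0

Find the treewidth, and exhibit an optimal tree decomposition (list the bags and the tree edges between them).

Treewidth 2.
One optimal decomposition is:
Bags: B1 = {3, 4, 5}  B2 = {2, 3, 5}  B3 = {1, 3, 5}
Tree: B1–B2, B1–B3

Each bag holds 3 vertices, so the decomposition has width 2, which upper-bounds the treewidth. Conversely, {1, 3, 5} is a clique of size 3, and the vertices of any clique must share a bag in every tree decomposition; so some bag has ≥ 3 vertices and tw(G) ≥ 2. The upper and lower bounds meet at 2, so that is the treewidth.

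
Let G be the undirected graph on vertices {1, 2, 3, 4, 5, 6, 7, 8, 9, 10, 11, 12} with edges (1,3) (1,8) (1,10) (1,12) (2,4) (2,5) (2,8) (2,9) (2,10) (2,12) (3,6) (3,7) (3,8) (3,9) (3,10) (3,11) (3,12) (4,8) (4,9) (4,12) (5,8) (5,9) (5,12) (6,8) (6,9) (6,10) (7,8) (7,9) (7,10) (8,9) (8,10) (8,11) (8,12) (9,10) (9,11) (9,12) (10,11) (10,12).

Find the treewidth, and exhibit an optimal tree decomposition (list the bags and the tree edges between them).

Treewidth 4.
Bags: B1 = {3, 8, 9, 10, 11}  B2 = {3, 7, 8, 9, 10}  B3 = {3, 8, 9, 10, 12}  B4 = {1, 3, 8, 10, 12}  B5 = {2, 8, 9, 10, 12}  B6 = {3, 6, 8, 9, 10}  B7 = {2, 4, 8, 9, 12}  B8 = {2, 5, 8, 9, 12}
Tree: B1–B2, B2–B3, B3–B4, B3–B5, B1–B6, B5–B7, B7–B8

Every bag has size at most 5, so the width is 5 − 1 = 4 and tw(G) ≤ 4. On the other hand G contains the 5-clique {1, 3, 8, 10, 12}. A clique must lie in a single bag of any decomposition, so no decomposition can have width below 4. Combining the bounds, tw(G) = 4.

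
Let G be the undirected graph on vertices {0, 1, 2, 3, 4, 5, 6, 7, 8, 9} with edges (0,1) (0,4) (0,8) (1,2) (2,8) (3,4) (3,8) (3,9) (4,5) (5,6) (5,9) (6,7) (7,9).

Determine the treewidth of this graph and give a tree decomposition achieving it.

Treewidth 2.
Bags: B1 = {6, 7, 9}  B2 = {5, 6, 9}  B3 = {3, 5, 9}  B4 = {3, 4, 5}  B5 = {3, 4, 8}  B6 = {0, 4, 8}  B7 = {0, 2, 8}  B8 = {0, 1, 2}
Tree: B1–B2, B2–B3, B3–B4, B4–B5, B5–B6, B6–B7, B7–B8

The largest bag has 3 vertices, giving width 2; this decomposition certifies tw(G) ≤ 2. Since 7–6–5–9–7 is a cycle in G, G is not acyclic. Forests are exactly the graphs of treewidth ≤ 1, so tw(G) ≥ 2. The upper and lower bounds meet at 2, so that is the treewidth.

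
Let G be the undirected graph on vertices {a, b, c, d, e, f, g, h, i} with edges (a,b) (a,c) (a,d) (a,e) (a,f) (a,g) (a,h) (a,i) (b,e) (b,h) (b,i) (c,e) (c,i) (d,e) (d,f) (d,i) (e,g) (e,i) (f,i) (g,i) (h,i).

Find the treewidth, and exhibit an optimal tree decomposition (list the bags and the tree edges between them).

Every bag has size at most 4, so the width is 4 − 1 = 3 and tw(G) ≤ 3. For the lower bound, the 4 vertices {a, d, e, i} are pairwise adjacent, and any tree decomposition puts a clique entirely inside one bag — forcing width ≥ 3. Combining the bounds, tw(G) = 3.

Treewidth 3.
One optimal decomposition is:
Bags: B1 = {a, d, e, i}  B2 = {a, b, e, i}  B3 = {a, d, f, i}  B4 = {a, b, h, i}  B5 = {a, c, e, i}  B6 = {a, e, g, i}
Tree: B1–B2, B1–B3, B2–B4, B1–B5, B1–B6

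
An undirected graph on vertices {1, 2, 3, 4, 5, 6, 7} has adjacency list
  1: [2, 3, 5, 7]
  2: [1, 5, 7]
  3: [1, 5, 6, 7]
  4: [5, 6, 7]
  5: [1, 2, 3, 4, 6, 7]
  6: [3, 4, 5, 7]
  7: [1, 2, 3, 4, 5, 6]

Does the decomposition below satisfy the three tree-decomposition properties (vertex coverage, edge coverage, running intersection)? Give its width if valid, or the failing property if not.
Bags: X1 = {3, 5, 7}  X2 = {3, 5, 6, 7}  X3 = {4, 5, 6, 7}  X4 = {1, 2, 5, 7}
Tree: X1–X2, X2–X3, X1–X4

No — edge (1,3) lies in no bag.

A tree decomposition must satisfy three properties: every vertex lies in some bag; for every edge, both endpoints lie together in some bag; and for every vertex, the bags containing it form a connected subtree. Here edge (1,3) lies in no bag, so the decomposition is invalid.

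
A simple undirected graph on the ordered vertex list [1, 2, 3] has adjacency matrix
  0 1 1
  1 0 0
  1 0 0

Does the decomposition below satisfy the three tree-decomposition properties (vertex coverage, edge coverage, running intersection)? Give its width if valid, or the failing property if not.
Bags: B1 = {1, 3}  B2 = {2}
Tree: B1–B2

A tree decomposition must satisfy three properties: every vertex lies in some bag; for every edge, both endpoints lie together in some bag; and for every vertex, the bags containing it form a connected subtree. Here edge (1,2) lies in no bag, so the decomposition is invalid.

No — edge (1,2) lies in no bag.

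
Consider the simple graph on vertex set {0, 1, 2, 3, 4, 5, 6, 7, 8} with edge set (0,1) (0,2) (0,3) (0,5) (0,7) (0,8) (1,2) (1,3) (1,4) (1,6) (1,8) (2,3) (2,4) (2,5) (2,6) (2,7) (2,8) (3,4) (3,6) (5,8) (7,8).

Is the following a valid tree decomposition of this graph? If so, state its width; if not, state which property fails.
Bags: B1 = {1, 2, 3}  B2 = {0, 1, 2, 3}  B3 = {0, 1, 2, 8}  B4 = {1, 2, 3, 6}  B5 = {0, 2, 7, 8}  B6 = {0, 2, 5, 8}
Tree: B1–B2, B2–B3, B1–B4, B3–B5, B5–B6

No — vertex 4 appears in no bag.

A tree decomposition must satisfy three properties: every vertex lies in some bag; for every edge, both endpoints lie together in some bag; and for every vertex, the bags containing it form a connected subtree. Here vertex 4 appears in no bag, so the decomposition is invalid.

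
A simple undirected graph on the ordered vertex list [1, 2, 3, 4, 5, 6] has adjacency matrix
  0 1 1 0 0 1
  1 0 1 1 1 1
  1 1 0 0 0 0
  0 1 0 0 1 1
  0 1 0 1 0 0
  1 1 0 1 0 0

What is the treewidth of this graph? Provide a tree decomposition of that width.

Treewidth 2.
One optimal decomposition is:
Bags: B1 = {1, 2, 6}  B2 = {2, 4, 6}  B3 = {1, 2, 3}  B4 = {2, 4, 5}
Tree: B1–B2, B1–B3, B2–B4

The largest bag has 3 vertices, giving width 2; this decomposition certifies tw(G) ≤ 2. Conversely, {1, 2, 3} is a clique of size 3, and the vertices of any clique must share a bag in every tree decomposition; so some bag has ≥ 3 vertices and tw(G) ≥ 2. Hence tw(G) = 2 exactly.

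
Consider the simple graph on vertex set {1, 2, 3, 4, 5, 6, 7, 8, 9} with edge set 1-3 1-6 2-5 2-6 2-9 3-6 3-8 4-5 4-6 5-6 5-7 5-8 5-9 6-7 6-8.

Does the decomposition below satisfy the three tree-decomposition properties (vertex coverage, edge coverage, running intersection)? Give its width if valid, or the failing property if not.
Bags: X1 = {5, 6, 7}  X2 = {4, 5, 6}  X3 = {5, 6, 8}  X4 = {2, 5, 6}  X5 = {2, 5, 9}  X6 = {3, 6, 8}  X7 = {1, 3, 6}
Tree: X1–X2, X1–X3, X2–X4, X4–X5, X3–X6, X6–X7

Vertex coverage: the bags together contain {1, 2, 3, 4, 5, 6, 7, 8, 9}, the full vertex set. Edge coverage: each edge of G has both endpoints in at least one bag. Running intersection: for every vertex, the bags containing it form a connected subtree. All three properties hold, so this is a valid tree decomposition of width max|bag| − 1 = 2, and hence tw(G) ≤ 2.

Yes; width 2.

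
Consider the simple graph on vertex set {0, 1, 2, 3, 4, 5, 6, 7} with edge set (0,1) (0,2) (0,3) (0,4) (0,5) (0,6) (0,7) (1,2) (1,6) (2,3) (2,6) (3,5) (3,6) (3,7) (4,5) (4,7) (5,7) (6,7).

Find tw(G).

3

A width-3 tree decomposition is:
Bags: B1 = {0, 3, 5, 7}  B2 = {0, 3, 6, 7}  B3 = {0, 4, 5, 7}  B4 = {0, 2, 3, 6}  B5 = {0, 1, 2, 6}
Tree: B1–B2, B1–B3, B2–B4, B4–B5
The largest bag has 4 vertices, giving width 3; this decomposition certifies tw(G) ≤ 3. On the other hand G contains the 4-clique {0, 1, 2, 6}. A clique must lie in a single bag of any decomposition, so no decomposition can have width below 3. Therefore the treewidth is 3.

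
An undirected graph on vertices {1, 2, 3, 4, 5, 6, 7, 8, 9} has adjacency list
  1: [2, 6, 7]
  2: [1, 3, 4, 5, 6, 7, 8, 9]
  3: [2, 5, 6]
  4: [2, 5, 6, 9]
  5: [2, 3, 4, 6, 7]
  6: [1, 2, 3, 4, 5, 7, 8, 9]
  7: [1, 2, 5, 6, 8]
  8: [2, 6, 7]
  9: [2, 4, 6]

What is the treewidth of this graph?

A width-3 tree decomposition is:
Bags: B1 = {2, 5, 6, 7}  B2 = {2, 4, 5, 6}  B3 = {2, 4, 6, 9}  B4 = {2, 3, 5, 6}  B5 = {1, 2, 6, 7}  B6 = {2, 6, 7, 8}
Tree: B1–B2, B2–B3, B1–B4, B1–B5, B1–B6
Every bag has size at most 4, so the width is 4 − 1 = 3 and tw(G) ≤ 3. Conversely, {2, 6, 7, 8} is a clique of size 4, and the vertices of any clique must share a bag in every tree decomposition; so some bag has ≥ 4 vertices and tw(G) ≥ 3. The upper and lower bounds meet at 3, so that is the treewidth.

3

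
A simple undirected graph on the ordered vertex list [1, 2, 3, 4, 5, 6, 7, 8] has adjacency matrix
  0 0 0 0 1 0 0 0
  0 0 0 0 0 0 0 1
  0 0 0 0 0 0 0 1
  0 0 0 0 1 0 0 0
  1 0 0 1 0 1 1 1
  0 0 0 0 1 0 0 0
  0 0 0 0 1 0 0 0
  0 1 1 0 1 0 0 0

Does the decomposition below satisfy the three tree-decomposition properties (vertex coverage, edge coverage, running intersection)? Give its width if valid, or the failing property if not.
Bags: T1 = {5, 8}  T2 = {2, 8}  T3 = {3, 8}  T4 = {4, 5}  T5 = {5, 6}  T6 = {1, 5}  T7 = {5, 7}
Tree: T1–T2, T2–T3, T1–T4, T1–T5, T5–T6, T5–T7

Checking the three conditions: (i) the bags cover all of {1, 2, 3, 4, 5, 6, 7, 8}; (ii) for each edge, some bag contains both endpoints; (iii) the bags containing any fixed vertex form a subtree. All hold, so the decomposition is valid with width 2 − 1 = 1.

Yes; width 1.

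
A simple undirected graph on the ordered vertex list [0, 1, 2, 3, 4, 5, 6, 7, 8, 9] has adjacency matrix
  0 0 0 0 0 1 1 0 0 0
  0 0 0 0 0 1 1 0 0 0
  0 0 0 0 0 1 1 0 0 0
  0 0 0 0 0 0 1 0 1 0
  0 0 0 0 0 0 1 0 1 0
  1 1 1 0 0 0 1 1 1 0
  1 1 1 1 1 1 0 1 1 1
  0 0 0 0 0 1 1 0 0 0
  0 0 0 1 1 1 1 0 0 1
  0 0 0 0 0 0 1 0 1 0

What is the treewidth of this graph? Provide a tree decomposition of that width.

Treewidth 2.
One optimal decomposition is:
Bags: B1 = {2, 5, 6}  B2 = {5, 6, 7}  B3 = {5, 6, 8}  B4 = {0, 5, 6}  B5 = {6, 8, 9}  B6 = {1, 5, 6}  B7 = {3, 6, 8}  B8 = {4, 6, 8}
Tree: B1–B2, B2–B3, B3–B4, B3–B5, B1–B6, B5–B7, B7–B8

The largest bag has 3 vertices, giving width 2; this decomposition certifies tw(G) ≤ 2. On the other hand G contains the 3-clique {6, 8, 9}. A clique must lie in a single bag of any decomposition, so no decomposition can have width below 2. The upper and lower bounds meet at 2, so that is the treewidth.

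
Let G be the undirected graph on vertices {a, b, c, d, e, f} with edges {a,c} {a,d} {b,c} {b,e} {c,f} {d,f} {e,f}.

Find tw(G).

2

A width-2 tree decomposition is:
Bags: B1 = {b, c, e}  B2 = {c, e, f}  B3 = {a, c, f}  B4 = {a, d, f}
Tree: B1–B2, B2–B3, B3–B4
Each bag holds 3 vertices, so the decomposition has width 2, which upper-bounds the treewidth. Since b–e–f–c–b is a cycle in G, G is not acyclic. Forests are exactly the graphs of treewidth ≤ 1, so tw(G) ≥ 2. Hence tw(G) = 2 exactly.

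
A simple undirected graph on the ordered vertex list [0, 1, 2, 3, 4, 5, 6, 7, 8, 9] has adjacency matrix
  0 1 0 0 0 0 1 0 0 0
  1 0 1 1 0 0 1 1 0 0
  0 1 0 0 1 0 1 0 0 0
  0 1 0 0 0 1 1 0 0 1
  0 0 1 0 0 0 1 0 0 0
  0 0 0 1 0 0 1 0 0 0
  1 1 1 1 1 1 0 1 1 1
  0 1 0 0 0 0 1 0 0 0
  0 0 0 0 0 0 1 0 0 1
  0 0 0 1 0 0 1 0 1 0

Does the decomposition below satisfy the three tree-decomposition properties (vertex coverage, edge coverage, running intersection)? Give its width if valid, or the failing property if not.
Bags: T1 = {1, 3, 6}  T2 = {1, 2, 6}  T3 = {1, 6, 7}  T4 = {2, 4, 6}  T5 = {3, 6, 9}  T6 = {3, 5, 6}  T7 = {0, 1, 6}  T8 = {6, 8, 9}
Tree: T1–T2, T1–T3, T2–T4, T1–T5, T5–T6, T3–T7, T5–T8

Vertex coverage: the bags together contain {0, 1, 2, 3, 4, 5, 6, 7, 8, 9}, the full vertex set. Edge coverage: each edge of G has both endpoints in at least one bag. Running intersection: for every vertex, the bags containing it form a connected subtree. All three properties hold, so this is a valid tree decomposition of width max|bag| − 1 = 2, and hence tw(G) ≤ 2.

Yes; width 2.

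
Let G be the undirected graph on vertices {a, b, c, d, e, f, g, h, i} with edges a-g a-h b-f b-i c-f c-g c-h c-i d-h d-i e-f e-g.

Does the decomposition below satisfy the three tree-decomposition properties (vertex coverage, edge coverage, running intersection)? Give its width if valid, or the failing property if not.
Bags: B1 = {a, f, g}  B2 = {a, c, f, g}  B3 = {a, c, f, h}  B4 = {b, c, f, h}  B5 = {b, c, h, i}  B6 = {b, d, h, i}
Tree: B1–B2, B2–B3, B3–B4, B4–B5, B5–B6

A tree decomposition must satisfy three properties: every vertex lies in some bag; for every edge, both endpoints lie together in some bag; and for every vertex, the bags containing it form a connected subtree. Here vertex e appears in no bag, so the decomposition is invalid.

No — vertex e appears in no bag.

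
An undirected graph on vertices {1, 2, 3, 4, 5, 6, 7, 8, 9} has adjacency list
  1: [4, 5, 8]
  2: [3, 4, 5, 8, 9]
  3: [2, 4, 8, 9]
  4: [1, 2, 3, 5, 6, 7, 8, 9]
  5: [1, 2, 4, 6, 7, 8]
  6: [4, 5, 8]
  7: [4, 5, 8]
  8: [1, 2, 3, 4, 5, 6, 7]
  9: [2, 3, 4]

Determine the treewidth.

A width-3 tree decomposition is:
Bags: B1 = {2, 3, 4, 8}  B2 = {2, 4, 5, 8}  B3 = {1, 4, 5, 8}  B4 = {2, 3, 4, 9}  B5 = {4, 5, 6, 8}  B6 = {4, 5, 7, 8}
Tree: B1–B2, B2–B3, B1–B4, B2–B5, B3–B6
Each bag holds 4 vertices, so the decomposition has width 3, which upper-bounds the treewidth. On the other hand G contains the 4-clique {2, 3, 4, 8}. A clique must lie in a single bag of any decomposition, so no decomposition can have width below 3. Therefore the treewidth is 3.

3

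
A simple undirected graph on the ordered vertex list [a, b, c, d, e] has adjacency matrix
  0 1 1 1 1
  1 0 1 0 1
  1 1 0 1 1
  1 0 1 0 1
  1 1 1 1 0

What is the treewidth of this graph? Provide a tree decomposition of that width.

The largest bag has 4 vertices, giving width 3; this decomposition certifies tw(G) ≤ 3. On the other hand G contains the 4-clique {a, c, d, e}. A clique must lie in a single bag of any decomposition, so no decomposition can have width below 3. The upper and lower bounds meet at 3, so that is the treewidth.

Treewidth 3.
One such decomposition:
Bags: B1 = {a, c, d, e}  B2 = {a, b, c, e}
Tree: B1–B2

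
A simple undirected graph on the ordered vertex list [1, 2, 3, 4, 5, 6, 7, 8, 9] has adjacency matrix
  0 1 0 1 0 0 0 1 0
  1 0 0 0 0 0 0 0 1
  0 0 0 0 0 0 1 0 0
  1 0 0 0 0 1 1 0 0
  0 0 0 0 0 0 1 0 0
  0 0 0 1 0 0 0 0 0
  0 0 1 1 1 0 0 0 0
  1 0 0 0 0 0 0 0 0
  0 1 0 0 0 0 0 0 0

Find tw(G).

A width-1 tree decomposition is:
Bags: B1 = {4, 7}  B2 = {5, 7}  B3 = {1, 4}  B4 = {3, 7}  B5 = {1, 8}  B6 = {1, 2}  B7 = {4, 6}  B8 = {2, 9}
Tree: B1–B2, B1–B3, B2–B4, B3–B5, B3–B6, B1–B7, B6–B8
Each bag holds 2 vertices, so the decomposition has width 1, which upper-bounds the treewidth. Any graph with an edge has treewidth ≥ 1, and G has the edge 4–7. Combining the bounds, tw(G) = 1.

1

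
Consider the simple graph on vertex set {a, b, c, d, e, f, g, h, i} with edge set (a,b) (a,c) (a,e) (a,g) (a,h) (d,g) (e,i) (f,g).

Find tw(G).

1

A width-1 tree decomposition is:
Bags: B1 = {a, e}  B2 = {a, h}  B3 = {a, g}  B4 = {e, i}  B5 = {f, g}  B6 = {a, c}  B7 = {a, b}  B8 = {d, g}
Tree: B1–B2, B2–B3, B1–B4, B3–B5, B1–B6, B3–B7, B5–B8
Every bag has size at most 2, so the width is 2 − 1 = 1 and tw(G) ≤ 1. G has an edge, so its treewidth is at least 1. Therefore the treewidth is 1.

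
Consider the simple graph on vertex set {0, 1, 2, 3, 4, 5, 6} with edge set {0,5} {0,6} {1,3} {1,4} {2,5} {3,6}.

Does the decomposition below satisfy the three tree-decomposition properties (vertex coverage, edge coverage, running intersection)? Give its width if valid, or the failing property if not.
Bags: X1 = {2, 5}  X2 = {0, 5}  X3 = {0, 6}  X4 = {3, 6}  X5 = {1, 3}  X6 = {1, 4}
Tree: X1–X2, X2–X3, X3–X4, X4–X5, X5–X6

Yes; width 1.

Checking the three conditions: (i) the bags cover all of {0, 1, 2, 3, 4, 5, 6}; (ii) for each edge, some bag contains both endpoints; (iii) the bags containing any fixed vertex form a subtree. All hold, so the decomposition is valid with width 2 − 1 = 1.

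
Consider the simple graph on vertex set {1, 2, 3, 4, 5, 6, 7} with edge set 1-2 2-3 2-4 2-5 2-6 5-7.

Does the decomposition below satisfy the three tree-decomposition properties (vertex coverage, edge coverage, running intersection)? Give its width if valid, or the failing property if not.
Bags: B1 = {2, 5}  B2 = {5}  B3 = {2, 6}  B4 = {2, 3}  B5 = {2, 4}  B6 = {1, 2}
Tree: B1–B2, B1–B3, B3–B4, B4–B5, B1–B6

No — vertex 7 appears in no bag.

A tree decomposition must satisfy three properties: every vertex lies in some bag; for every edge, both endpoints lie together in some bag; and for every vertex, the bags containing it form a connected subtree. Here vertex 7 appears in no bag, so the decomposition is invalid.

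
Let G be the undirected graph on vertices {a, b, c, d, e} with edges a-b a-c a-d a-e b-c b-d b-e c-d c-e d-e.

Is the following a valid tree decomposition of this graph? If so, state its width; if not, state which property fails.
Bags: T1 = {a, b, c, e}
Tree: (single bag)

No — vertex d appears in no bag.

A tree decomposition must satisfy three properties: every vertex lies in some bag; for every edge, both endpoints lie together in some bag; and for every vertex, the bags containing it form a connected subtree. Here vertex d appears in no bag, so the decomposition is invalid.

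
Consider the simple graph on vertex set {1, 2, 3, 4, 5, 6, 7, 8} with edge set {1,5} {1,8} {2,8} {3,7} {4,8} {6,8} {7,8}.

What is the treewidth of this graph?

1

A width-1 tree decomposition is:
Bags: B1 = {4, 8}  B2 = {7, 8}  B3 = {6, 8}  B4 = {1, 8}  B5 = {3, 7}  B6 = {2, 8}  B7 = {1, 5}
Tree: B1–B2, B1–B3, B1–B4, B2–B5, B3–B6, B4–B7
The largest bag has 2 vertices, giving width 1; this decomposition certifies tw(G) ≤ 1. G has an edge, so its treewidth is at least 1. Hence tw(G) = 1 exactly.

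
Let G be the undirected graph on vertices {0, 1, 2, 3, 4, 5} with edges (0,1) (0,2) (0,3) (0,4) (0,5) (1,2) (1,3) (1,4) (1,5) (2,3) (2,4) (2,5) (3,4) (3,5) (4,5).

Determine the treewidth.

A width-5 tree decomposition is:
Bags: B1 = {0, 1, 2, 3, 4, 5}
Tree: (single bag)
A single bag containing all 6 vertices is trivially a valid decomposition of width 5. On the other hand G contains the 6-clique {0, 1, 2, 3, 4, 5}. A clique must lie in a single bag of any decomposition, so no decomposition can have width below 5. Combining the bounds, tw(G) = 5.

5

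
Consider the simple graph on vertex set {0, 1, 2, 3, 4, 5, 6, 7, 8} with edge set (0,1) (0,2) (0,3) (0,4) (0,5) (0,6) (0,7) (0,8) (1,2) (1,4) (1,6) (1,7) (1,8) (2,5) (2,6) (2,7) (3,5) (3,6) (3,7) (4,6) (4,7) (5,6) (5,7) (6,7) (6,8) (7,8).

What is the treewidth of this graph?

A width-4 tree decomposition is:
Bags: B1 = {0, 1, 4, 6, 7}  B2 = {0, 1, 2, 6, 7}  B3 = {0, 2, 5, 6, 7}  B4 = {0, 1, 6, 7, 8}  B5 = {0, 3, 5, 6, 7}
Tree: B1–B2, B2–B3, B1–B4, B3–B5
Every bag has size at most 5, so the width is 5 − 1 = 4 and tw(G) ≤ 4. Conversely, {0, 1, 6, 7, 8} is a clique of size 5, and the vertices of any clique must share a bag in every tree decomposition; so some bag has ≥ 5 vertices and tw(G) ≥ 4. Hence tw(G) = 4 exactly.

4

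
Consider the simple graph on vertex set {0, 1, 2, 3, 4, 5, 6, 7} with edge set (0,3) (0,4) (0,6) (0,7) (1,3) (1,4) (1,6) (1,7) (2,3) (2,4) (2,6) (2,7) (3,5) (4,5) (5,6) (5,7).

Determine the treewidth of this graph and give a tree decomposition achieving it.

Treewidth 4.
Bags: B1 = {0, 1, 2, 5, 6}  B2 = {0, 1, 2, 3, 5}  B3 = {0, 1, 2, 5, 7}  B4 = {0, 1, 2, 4, 5}
Tree: B1–B2, B2–B3, B3–B4

Every bag has size at most 5, so the width is 5 − 1 = 4 and tw(G) ≤ 4. For the lower bound: the 5 vertex sets {2,6}, {1,3}, {0,7}, {5}, {4} are disjoint, each induces a connected subgraph, and every pair is joined by at least one edge of G. Contracting each set to a single vertex therefore yields K_{5} as a minor, and since treewidth is minor-monotone, tw(G) ≥ tw(K_{5}) = 4. Hence tw(G) = 4 exactly.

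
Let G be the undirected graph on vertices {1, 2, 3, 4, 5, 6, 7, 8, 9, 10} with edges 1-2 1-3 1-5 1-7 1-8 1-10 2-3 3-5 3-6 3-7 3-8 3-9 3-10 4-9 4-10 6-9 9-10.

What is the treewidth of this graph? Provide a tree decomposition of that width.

Each bag holds 3 vertices, so the decomposition has width 2, which upper-bounds the treewidth. For the lower bound, the 3 vertices {1, 2, 3} are pairwise adjacent, and any tree decomposition puts a clique entirely inside one bag — forcing width ≥ 2. Hence tw(G) = 2 exactly.

Treewidth 2.
Bags: B1 = {1, 3, 10}  B2 = {3, 9, 10}  B3 = {1, 3, 5}  B4 = {1, 2, 3}  B5 = {3, 6, 9}  B6 = {4, 9, 10}  B7 = {1, 3, 8}  B8 = {1, 3, 7}
Tree: B1–B2, B1–B3, B1–B4, B2–B5, B2–B6, B3–B7, B3–B8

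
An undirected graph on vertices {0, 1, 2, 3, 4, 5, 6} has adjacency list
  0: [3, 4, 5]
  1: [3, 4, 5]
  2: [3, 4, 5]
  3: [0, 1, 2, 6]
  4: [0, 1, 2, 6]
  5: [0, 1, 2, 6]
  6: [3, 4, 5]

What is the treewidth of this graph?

A width-3 tree decomposition is:
Bags: B1 = {0, 3, 4, 5}  B2 = {3, 4, 5, 6}  B3 = {2, 3, 4, 5}  B4 = {1, 3, 4, 5}
Tree: B1–B2, B2–B3, B3–B4
Every bag has size at most 4, so the width is 4 − 1 = 3 and tw(G) ≤ 3. For the lower bound: the 4 vertex sets {0,3}, {5,6}, {4}, {2} are disjoint, each induces a connected subgraph, and every pair is joined by at least one edge of G. Contracting each set to a single vertex therefore yields K_{4} as a minor, and since treewidth is minor-monotone, tw(G) ≥ tw(K_{4}) = 3. Therefore the treewidth is 3.

3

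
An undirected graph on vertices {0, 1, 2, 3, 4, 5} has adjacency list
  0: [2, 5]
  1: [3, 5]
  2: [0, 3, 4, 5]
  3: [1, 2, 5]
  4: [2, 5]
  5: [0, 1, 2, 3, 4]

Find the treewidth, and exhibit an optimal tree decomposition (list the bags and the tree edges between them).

The largest bag has 3 vertices, giving width 2; this decomposition certifies tw(G) ≤ 2. For the lower bound, the 3 vertices {1, 3, 5} are pairwise adjacent, and any tree decomposition puts a clique entirely inside one bag — forcing width ≥ 2. The upper and lower bounds meet at 2, so that is the treewidth.

Treewidth 2.
One optimal decomposition is:
Bags: B1 = {0, 2, 5}  B2 = {2, 4, 5}  B3 = {2, 3, 5}  B4 = {1, 3, 5}
Tree: B1–B2, B2–B3, B3–B4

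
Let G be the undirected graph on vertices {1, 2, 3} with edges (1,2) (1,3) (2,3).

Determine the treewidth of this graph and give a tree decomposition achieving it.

With just one bag of size 3, the width is 3 − 1 = 2, so tw(G) ≤ 2. On the other hand G contains the 3-clique {1, 2, 3}. A clique must lie in a single bag of any decomposition, so no decomposition can have width below 2. Combining the bounds, tw(G) = 2.

Treewidth 2.
One optimal decomposition is:
Bags: B1 = {1, 2, 3}
Tree: (single bag)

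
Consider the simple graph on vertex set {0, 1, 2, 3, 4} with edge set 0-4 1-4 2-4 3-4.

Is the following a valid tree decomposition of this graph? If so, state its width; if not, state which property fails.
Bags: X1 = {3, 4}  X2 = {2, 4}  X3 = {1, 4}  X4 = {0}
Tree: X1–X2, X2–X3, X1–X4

No — edge (4,0) lies in no bag.

A tree decomposition must satisfy three properties: every vertex lies in some bag; for every edge, both endpoints lie together in some bag; and for every vertex, the bags containing it form a connected subtree. Here edge (4,0) lies in no bag, so the decomposition is invalid.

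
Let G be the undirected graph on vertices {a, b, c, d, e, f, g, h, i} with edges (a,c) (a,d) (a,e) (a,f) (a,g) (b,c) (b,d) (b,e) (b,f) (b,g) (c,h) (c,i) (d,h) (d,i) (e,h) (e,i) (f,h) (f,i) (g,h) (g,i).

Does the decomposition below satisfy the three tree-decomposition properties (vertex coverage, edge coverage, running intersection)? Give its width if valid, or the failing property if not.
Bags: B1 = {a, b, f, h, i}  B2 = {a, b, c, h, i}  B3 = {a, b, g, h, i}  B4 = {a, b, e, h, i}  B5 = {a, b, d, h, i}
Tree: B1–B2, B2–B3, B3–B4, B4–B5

Yes; width 4.

Vertex coverage: the bags together contain {a, b, c, d, e, f, g, h, i}, the full vertex set. Edge coverage: each edge of G has both endpoints in at least one bag. Running intersection: for every vertex, the bags containing it form a connected subtree. All three properties hold, so this is a valid tree decomposition of width max|bag| − 1 = 4, and hence tw(G) ≤ 4.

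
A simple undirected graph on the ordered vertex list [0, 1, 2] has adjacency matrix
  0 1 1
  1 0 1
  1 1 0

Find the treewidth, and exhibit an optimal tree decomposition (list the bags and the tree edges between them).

With just one bag of size 3, the width is 3 − 1 = 2, so tw(G) ≤ 2. On the other hand G contains the 3-clique {0, 1, 2}. A clique must lie in a single bag of any decomposition, so no decomposition can have width below 2. The upper and lower bounds meet at 2, so that is the treewidth.

Treewidth 2.
One such decomposition:
Bags: B1 = {0, 1, 2}
Tree: (single bag)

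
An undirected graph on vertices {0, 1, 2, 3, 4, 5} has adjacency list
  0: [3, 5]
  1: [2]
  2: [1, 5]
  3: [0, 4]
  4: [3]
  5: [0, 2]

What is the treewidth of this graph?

1

A width-1 tree decomposition is:
Bags: B1 = {1, 2}  B2 = {2, 5}  B3 = {0, 5}  B4 = {0, 3}  B5 = {3, 4}
Tree: B1–B2, B2–B3, B3–B4, B4–B5
Each bag holds 2 vertices, so the decomposition has width 1, which upper-bounds the treewidth. Since G has at least one edge (e.g. 1–2), it is not an edgeless graph, so tw(G) ≥ 1. Combining the bounds, tw(G) = 1.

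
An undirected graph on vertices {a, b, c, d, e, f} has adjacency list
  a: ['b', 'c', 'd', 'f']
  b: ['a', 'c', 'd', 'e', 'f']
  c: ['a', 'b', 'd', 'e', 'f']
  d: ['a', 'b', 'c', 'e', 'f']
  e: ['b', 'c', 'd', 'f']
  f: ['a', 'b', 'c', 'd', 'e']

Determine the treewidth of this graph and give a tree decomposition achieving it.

Every bag has size at most 5, so the width is 5 − 1 = 4 and tw(G) ≤ 4. On the other hand G contains the 5-clique {b, c, d, e, f}. A clique must lie in a single bag of any decomposition, so no decomposition can have width below 4. Hence tw(G) = 4 exactly.

Treewidth 4.
Bags: B1 = {a, b, c, d, f}  B2 = {b, c, d, e, f}
Tree: B1–B2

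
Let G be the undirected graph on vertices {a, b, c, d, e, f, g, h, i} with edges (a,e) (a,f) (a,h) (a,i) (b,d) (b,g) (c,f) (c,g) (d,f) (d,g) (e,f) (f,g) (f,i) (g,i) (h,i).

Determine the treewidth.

2

A width-2 tree decomposition is:
Bags: B1 = {f, g, i}  B2 = {a, f, i}  B3 = {d, f, g}  B4 = {b, d, g}  B5 = {a, h, i}  B6 = {a, e, f}  B7 = {c, f, g}
Tree: B1–B2, B1–B3, B3–B4, B2–B5, B2–B6, B1–B7
The largest bag has 3 vertices, giving width 2; this decomposition certifies tw(G) ≤ 2. Conversely, {a, h, i} is a clique of size 3, and the vertices of any clique must share a bag in every tree decomposition; so some bag has ≥ 3 vertices and tw(G) ≥ 2. Combining the bounds, tw(G) = 2.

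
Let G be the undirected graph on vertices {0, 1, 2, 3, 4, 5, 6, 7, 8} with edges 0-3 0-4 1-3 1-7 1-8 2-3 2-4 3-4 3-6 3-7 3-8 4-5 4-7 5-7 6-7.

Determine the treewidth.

A width-2 tree decomposition is:
Bags: B1 = {0, 3, 4}  B2 = {3, 4, 7}  B3 = {3, 6, 7}  B4 = {2, 3, 4}  B5 = {4, 5, 7}  B6 = {1, 3, 7}  B7 = {1, 3, 8}
Tree: B1–B2, B2–B3, B1–B4, B2–B5, B3–B6, B6–B7
The largest bag has 3 vertices, giving width 2; this decomposition certifies tw(G) ≤ 2. For the lower bound, the 3 vertices {1, 3, 8} are pairwise adjacent, and any tree decomposition puts a clique entirely inside one bag — forcing width ≥ 2. Therefore the treewidth is 2.

2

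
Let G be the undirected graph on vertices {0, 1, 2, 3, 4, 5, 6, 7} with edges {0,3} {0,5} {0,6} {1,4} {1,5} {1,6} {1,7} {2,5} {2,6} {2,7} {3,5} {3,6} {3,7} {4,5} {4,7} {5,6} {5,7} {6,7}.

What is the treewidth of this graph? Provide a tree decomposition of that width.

Each bag holds 4 vertices, so the decomposition has width 3, which upper-bounds the treewidth. Conversely, {1, 4, 5, 7} is a clique of size 4, and the vertices of any clique must share a bag in every tree decomposition; so some bag has ≥ 4 vertices and tw(G) ≥ 3. Hence tw(G) = 3 exactly.

Treewidth 3.
Bags: B1 = {0, 3, 5, 6}  B2 = {3, 5, 6, 7}  B3 = {2, 5, 6, 7}  B4 = {1, 5, 6, 7}  B5 = {1, 4, 5, 7}
Tree: B1–B2, B2–B3, B2–B4, B4–B5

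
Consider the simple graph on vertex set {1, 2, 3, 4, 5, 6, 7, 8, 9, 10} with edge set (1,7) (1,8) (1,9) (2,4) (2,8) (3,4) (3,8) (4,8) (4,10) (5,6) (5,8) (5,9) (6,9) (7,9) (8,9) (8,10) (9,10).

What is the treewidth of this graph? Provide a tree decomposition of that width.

Treewidth 2.
One optimal decomposition is:
Bags: B1 = {4, 8, 10}  B2 = {8, 9, 10}  B3 = {1, 8, 9}  B4 = {5, 8, 9}  B5 = {1, 7, 9}  B6 = {3, 4, 8}  B7 = {2, 4, 8}  B8 = {5, 6, 9}
Tree: B1–B2, B2–B3, B3–B4, B3–B5, B1–B6, B1–B7, B4–B8

The largest bag has 3 vertices, giving width 2; this decomposition certifies tw(G) ≤ 2. On the other hand G contains the 3-clique {1, 8, 9}. A clique must lie in a single bag of any decomposition, so no decomposition can have width below 2. Combining the bounds, tw(G) = 2.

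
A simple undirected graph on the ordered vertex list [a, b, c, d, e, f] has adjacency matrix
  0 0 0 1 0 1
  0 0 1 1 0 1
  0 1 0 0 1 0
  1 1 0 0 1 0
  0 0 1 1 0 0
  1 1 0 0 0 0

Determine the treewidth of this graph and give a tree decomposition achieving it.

Treewidth 2.
One optimal decomposition is:
Bags: B1 = {b, c, e}  B2 = {b, d, e}  B3 = {b, d, f}  B4 = {a, d, f}
Tree: B1–B2, B2–B3, B3–B4

The largest bag has 3 vertices, giving width 2; this decomposition certifies tw(G) ≤ 2. The edges c–e–d–b–c form a cycle, so G is not a tree and its treewidth is at least 2. The upper and lower bounds meet at 2, so that is the treewidth.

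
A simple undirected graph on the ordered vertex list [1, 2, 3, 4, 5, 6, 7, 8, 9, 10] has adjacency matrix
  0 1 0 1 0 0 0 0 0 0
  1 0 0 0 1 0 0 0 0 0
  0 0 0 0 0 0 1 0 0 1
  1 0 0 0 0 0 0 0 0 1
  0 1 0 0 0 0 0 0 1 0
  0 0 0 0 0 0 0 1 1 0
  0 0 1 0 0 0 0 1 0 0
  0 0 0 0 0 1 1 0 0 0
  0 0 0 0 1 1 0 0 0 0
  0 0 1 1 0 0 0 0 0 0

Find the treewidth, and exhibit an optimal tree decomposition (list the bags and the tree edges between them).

Treewidth 2.
Bags: B1 = {5, 6, 9}  B2 = {2, 5, 6}  B3 = {1, 2, 6}  B4 = {1, 4, 6}  B5 = {4, 6, 10}  B6 = {3, 6, 10}  B7 = {3, 6, 7}  B8 = {6, 7, 8}
Tree: B1–B2, B2–B3, B3–B4, B4–B5, B5–B6, B6–B7, B7–B8

The largest bag has 3 vertices, giving width 2; this decomposition certifies tw(G) ≤ 2. For the lower bound, G contains the cycle 6–9–5–2–1–4–10–3–7–8–6, so G is not a forest; only forests have treewidth ≤ 1, hence tw(G) ≥ 2. Therefore the treewidth is 2.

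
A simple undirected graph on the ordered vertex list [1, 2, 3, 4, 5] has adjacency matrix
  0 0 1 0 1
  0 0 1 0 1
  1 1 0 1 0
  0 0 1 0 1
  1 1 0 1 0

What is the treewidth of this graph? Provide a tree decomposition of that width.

Treewidth 2.
One optimal decomposition is:
Bags: B1 = {1, 3, 5}  B2 = {2, 3, 5}  B3 = {3, 4, 5}
Tree: B1–B2, B2–B3

The largest bag has 3 vertices, giving width 2; this decomposition certifies tw(G) ≤ 2. For the lower bound, G contains the cycle 1–3–2–5–1, so G is not a forest; only forests have treewidth ≤ 1, hence tw(G) ≥ 2. Therefore the treewidth is 2.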